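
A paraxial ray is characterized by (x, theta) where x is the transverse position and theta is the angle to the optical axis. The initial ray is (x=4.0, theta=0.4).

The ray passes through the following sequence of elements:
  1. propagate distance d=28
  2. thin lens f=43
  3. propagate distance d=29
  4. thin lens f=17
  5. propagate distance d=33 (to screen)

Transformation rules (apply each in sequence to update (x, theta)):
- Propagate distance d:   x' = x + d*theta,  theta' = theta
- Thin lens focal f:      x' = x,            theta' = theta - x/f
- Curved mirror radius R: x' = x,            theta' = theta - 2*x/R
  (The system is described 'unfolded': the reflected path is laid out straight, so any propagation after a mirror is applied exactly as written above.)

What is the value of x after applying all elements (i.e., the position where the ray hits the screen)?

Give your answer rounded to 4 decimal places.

Initial: x=4.0000 theta=0.4000
After 1 (propagate distance d=28): x=15.2000 theta=0.4000
After 2 (thin lens f=43): x=15.2000 theta=2/43 (≈0.0465)
After 3 (propagate distance d=29): x=3558/215 (≈16.5488) theta=2/43 (≈0.0465)
After 4 (thin lens f=17): x=3558/215 (≈16.5488) theta=-3388/3655 (≈-0.9269)
After 5 (propagate distance d=33 (to screen)): x=-51318/3655 (≈-14.0405) theta=-3388/3655 (≈-0.9269)
Rounded to 4 decimal places: x = -14.0405

Answer: -14.0405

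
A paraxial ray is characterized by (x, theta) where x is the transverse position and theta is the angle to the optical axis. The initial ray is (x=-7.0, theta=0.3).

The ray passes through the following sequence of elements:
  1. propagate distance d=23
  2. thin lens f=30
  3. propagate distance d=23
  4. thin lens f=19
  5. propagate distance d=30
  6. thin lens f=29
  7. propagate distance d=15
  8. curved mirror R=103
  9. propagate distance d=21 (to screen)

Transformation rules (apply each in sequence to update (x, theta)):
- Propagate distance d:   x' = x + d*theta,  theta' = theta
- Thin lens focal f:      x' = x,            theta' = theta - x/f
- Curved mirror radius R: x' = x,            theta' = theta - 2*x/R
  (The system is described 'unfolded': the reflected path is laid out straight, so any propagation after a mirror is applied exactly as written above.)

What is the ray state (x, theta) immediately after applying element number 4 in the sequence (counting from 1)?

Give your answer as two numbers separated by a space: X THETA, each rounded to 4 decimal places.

Answer: 6.8767 -0.0586

Derivation:
Initial: x=-7.0000 theta=0.3000
After 1 (propagate distance d=23): x=-0.1000 theta=0.3000
After 2 (thin lens f=30): x=-0.1000 theta=91/300 (≈0.3033)
After 3 (propagate distance d=23): x=2063/300 (≈6.8767) theta=91/300 (≈0.3033)
After 4 (thin lens f=19): x=2063/300 (≈6.8767) theta=-167/2850 (≈-0.0586)
Rounded to 4 decimal places: x = 6.8767, theta = -0.0586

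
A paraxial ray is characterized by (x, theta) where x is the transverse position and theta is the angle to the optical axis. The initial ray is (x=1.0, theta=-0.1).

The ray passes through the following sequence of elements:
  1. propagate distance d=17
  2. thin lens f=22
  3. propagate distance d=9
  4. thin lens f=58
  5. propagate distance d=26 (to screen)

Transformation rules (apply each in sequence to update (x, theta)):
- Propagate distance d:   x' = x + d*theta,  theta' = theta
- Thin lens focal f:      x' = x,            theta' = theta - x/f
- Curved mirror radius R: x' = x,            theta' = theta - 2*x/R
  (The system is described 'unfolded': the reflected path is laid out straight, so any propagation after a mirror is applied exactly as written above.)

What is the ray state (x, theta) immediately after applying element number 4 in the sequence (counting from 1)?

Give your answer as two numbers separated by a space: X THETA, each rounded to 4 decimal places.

Initial: x=1.0000 theta=-0.1000
After 1 (propagate distance d=17): x=-0.7000 theta=-0.1000
After 2 (thin lens f=22): x=-0.7000 theta=-3/44 (≈-0.0682)
After 3 (propagate distance d=9): x=-289/220 (≈-1.3136) theta=-3/44 (≈-0.0682)
After 4 (thin lens f=58): x=-289/220 (≈-1.3136) theta=-581/12760 (≈-0.0455)
Rounded to 4 decimal places: x = -1.3136, theta = -0.0455

Answer: -1.3136 -0.0455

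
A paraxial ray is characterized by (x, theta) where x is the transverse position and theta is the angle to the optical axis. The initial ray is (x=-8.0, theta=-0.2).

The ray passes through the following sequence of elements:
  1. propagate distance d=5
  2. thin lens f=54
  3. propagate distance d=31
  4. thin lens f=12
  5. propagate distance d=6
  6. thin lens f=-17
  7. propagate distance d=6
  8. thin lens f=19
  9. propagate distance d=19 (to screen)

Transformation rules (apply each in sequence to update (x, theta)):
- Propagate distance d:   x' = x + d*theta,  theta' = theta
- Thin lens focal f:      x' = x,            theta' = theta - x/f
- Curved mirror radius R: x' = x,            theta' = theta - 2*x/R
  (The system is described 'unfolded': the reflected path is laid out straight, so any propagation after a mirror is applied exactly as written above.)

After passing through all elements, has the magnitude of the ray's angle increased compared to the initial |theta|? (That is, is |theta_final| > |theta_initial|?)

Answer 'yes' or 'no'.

Initial: x=-8.0000 theta=-0.2000
After 1 (propagate distance d=5): x=-9.0000 theta=-0.2000
After 2 (thin lens f=54): x=-9.0000 theta=-1/30 (≈-0.0333)
After 3 (propagate distance d=31): x=-301/30 (≈-10.0333) theta=-1/30 (≈-0.0333)
After 4 (thin lens f=12): x=-301/30 (≈-10.0333) theta=289/360 (≈0.8028)
After 5 (propagate distance d=6): x=-313/60 (≈-5.2167) theta=289/360 (≈0.8028)
After 6 (thin lens f=-17): x=-313/60 (≈-5.2167) theta=607/1224 (≈0.4959)
After 7 (propagate distance d=6): x=-381/170 (≈-2.2412) theta=607/1224 (≈0.4959)
After 8 (thin lens f=19): x=-381/170 (≈-2.2412) theta=71381/116280 (≈0.6139)
After 9 (propagate distance d=19 (to screen)): x=11533/1224 (≈9.4224) theta=71381/116280 (≈0.6139)
|theta_initial|=0.2000 |theta_final|=71381/116280 (≈0.6139) -> increased

Answer: yes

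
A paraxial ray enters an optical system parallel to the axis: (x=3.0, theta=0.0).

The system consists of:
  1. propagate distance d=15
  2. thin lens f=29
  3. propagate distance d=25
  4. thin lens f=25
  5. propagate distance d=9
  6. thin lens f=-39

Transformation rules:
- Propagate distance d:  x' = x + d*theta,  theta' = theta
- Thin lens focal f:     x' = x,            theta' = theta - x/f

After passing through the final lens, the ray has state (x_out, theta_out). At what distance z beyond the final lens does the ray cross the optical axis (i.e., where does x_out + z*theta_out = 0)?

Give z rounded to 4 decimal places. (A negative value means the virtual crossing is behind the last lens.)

Answer: -4.8599

Derivation:
Initial: x=3.0000 theta=0.0000
After 1 (propagate distance d=15): x=3.0000 theta=0.0000
After 2 (thin lens f=29): x=3.0000 theta=-3/29 (≈-0.1034)
After 3 (propagate distance d=25): x=12/29 (≈0.4138) theta=-3/29 (≈-0.1034)
After 4 (thin lens f=25): x=12/29 (≈0.4138) theta=-0.1200
After 5 (propagate distance d=9): x=-483/725 (≈-0.6662) theta=-0.1200
After 6 (thin lens f=-39): x=-483/725 (≈-0.6662) theta=-1292/9425 (≈-0.1371)
z_focus = -x_out/theta_out = -(-483/725)/(-1292/9425) = -6279/1292 ≈ -4.8599
Rounded to 4 decimal places: z = -4.8599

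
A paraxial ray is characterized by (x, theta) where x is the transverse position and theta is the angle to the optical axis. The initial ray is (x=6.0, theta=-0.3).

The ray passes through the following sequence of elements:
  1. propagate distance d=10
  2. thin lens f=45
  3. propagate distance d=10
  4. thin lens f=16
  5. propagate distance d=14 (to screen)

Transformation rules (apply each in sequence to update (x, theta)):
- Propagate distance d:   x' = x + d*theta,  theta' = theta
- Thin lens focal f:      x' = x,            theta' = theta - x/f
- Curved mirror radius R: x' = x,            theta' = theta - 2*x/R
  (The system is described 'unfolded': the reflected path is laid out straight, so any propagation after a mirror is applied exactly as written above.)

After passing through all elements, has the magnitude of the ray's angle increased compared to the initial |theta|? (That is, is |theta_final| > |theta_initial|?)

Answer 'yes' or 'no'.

Initial: x=6.0000 theta=-0.3000
After 1 (propagate distance d=10): x=3.0000 theta=-0.3000
After 2 (thin lens f=45): x=3.0000 theta=-11/30 (≈-0.3667)
After 3 (propagate distance d=10): x=-2/3 (≈-0.6667) theta=-11/30 (≈-0.3667)
After 4 (thin lens f=16): x=-2/3 (≈-0.6667) theta=-0.3250
After 5 (propagate distance d=14 (to screen)): x=-313/60 (≈-5.2167) theta=-0.3250
|theta_initial|=0.3000 |theta_final|=0.3250 -> increased

Answer: yes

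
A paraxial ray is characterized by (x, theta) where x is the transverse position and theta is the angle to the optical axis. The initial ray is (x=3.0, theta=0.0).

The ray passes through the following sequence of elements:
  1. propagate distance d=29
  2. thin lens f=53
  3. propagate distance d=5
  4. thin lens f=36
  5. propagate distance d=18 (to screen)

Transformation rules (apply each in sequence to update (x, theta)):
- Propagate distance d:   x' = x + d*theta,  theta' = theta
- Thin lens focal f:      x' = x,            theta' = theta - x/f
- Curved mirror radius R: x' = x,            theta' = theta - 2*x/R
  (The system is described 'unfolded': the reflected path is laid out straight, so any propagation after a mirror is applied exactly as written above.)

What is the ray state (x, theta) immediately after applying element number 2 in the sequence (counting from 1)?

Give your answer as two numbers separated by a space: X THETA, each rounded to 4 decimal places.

Answer: 3.0000 -0.0566

Derivation:
Initial: x=3.0000 theta=0.0000
After 1 (propagate distance d=29): x=3.0000 theta=0.0000
After 2 (thin lens f=53): x=3.0000 theta=-3/53 (≈-0.0566)
Rounded to 4 decimal places: x = 3.0000, theta = -0.0566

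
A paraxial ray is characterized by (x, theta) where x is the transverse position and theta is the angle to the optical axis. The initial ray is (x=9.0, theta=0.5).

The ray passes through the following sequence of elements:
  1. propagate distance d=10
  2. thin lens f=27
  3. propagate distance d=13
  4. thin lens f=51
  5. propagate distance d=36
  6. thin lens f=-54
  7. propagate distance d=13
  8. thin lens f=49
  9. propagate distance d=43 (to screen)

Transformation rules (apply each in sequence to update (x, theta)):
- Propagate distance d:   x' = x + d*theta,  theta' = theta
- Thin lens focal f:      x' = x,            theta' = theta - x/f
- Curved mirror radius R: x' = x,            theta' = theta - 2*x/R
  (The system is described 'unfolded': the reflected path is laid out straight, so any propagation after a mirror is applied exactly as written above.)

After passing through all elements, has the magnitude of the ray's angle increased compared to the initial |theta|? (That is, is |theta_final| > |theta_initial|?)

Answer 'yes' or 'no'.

Initial: x=9.0000 theta=0.5000
After 1 (propagate distance d=10): x=14.0000 theta=0.5000
After 2 (thin lens f=27): x=14.0000 theta=-1/54 (≈-0.0185)
After 3 (propagate distance d=13): x=743/54 (≈13.7593) theta=-1/54 (≈-0.0185)
After 4 (thin lens f=51): x=743/54 (≈13.7593) theta=-397/1377 (≈-0.2883)
After 5 (propagate distance d=36): x=3103/918 (≈3.3802) theta=-397/1377 (≈-0.2883)
After 6 (thin lens f=-54): x=3103/918 (≈3.3802) theta=-11189/49572 (≈-0.2257)
After 7 (propagate distance d=13): x=22105/49572 (≈0.4459) theta=-11189/49572 (≈-0.2257)
After 8 (thin lens f=49): x=22105/49572 (≈0.4459) theta=-31687/134946 (≈-0.2348)
After 9 (propagate distance d=43 (to screen)): x=-23442593/2429028 (≈-9.6510) theta=-31687/134946 (≈-0.2348)
|theta_initial|=0.5000 |theta_final|=31687/134946 (≈0.2348) -> not increased

Answer: no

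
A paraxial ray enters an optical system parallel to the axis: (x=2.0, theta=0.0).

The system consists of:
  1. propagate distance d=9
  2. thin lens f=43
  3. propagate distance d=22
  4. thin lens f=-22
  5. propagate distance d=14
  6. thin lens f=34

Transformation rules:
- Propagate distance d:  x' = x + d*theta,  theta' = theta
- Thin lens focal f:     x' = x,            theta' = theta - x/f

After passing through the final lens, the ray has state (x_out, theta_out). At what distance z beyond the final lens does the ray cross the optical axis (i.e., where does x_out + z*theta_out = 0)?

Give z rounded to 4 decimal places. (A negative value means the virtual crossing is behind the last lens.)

Answer: 31.6017

Derivation:
Initial: x=2.0000 theta=0.0000
After 1 (propagate distance d=9): x=2.0000 theta=0.0000
After 2 (thin lens f=43): x=2.0000 theta=-2/43 (≈-0.0465)
After 3 (propagate distance d=22): x=42/43 (≈0.9767) theta=-2/43 (≈-0.0465)
After 4 (thin lens f=-22): x=42/43 (≈0.9767) theta=-1/473 (≈-0.0021)
After 5 (propagate distance d=14): x=448/473 (≈0.9471) theta=-1/473 (≈-0.0021)
After 6 (thin lens f=34): x=448/473 (≈0.9471) theta=-241/8041 (≈-0.0300)
z_focus = -x_out/theta_out = -(448/473)/(-241/8041) = 7616/241 ≈ 31.6017
Rounded to 4 decimal places: z = 31.6017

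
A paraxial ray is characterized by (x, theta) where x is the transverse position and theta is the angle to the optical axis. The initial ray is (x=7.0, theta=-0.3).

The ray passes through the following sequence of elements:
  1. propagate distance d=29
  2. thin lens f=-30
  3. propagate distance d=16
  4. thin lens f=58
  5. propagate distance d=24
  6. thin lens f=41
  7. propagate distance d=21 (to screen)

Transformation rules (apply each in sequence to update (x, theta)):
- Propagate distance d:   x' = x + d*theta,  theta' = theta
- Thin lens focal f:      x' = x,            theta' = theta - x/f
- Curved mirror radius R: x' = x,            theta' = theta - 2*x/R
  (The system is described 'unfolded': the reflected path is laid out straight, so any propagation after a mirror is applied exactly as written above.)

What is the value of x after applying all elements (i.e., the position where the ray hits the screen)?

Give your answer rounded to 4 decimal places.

Initial: x=7.0000 theta=-0.3000
After 1 (propagate distance d=29): x=-1.7000 theta=-0.3000
After 2 (thin lens f=-30): x=-1.7000 theta=-107/300 (≈-0.3567)
After 3 (propagate distance d=16): x=-1111/150 (≈-7.4067) theta=-107/300 (≈-0.3567)
After 4 (thin lens f=58): x=-1111/150 (≈-7.4067) theta=-166/725 (≈-0.2290)
After 5 (propagate distance d=24): x=-56123/4350 (≈-12.9018) theta=-166/725 (≈-0.2290)
After 6 (thin lens f=41): x=-56123/4350 (≈-12.9018) theta=15287/178350 (≈0.0857)
After 7 (propagate distance d=21 (to screen)): x=-990008/89175 (≈-11.1019) theta=15287/178350 (≈0.0857)
Rounded to 4 decimal places: x = -11.1019

Answer: -11.1019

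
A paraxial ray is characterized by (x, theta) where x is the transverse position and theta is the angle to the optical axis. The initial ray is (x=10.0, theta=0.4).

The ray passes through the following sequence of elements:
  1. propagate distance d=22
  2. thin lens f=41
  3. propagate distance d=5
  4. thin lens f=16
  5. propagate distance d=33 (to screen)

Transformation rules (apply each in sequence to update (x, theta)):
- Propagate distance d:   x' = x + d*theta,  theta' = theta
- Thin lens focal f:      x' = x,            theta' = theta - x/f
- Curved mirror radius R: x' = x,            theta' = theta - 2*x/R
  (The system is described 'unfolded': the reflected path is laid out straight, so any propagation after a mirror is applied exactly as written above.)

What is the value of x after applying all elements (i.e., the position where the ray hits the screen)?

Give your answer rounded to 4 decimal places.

Initial: x=10.0000 theta=0.4000
After 1 (propagate distance d=22): x=18.8000 theta=0.4000
After 2 (thin lens f=41): x=18.8000 theta=-12/205 (≈-0.0585)
After 3 (propagate distance d=5): x=3794/205 (≈18.5073) theta=-12/205 (≈-0.0585)
After 4 (thin lens f=16): x=3794/205 (≈18.5073) theta=-1993/1640 (≈-1.2152)
After 5 (propagate distance d=33 (to screen)): x=-35417/1640 (≈-21.5957) theta=-1993/1640 (≈-1.2152)
Rounded to 4 decimal places: x = -21.5957

Answer: -21.5957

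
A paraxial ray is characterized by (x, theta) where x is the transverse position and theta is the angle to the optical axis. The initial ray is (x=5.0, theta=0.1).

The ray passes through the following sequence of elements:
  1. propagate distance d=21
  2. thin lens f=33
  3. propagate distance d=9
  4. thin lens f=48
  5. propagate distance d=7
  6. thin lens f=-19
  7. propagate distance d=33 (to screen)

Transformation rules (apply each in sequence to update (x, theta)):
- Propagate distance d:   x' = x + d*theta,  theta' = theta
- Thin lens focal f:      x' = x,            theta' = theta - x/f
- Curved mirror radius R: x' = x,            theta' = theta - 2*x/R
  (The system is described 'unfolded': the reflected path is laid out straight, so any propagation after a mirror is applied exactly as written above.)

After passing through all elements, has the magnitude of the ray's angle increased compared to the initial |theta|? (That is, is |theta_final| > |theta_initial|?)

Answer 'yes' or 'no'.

Answer: no

Derivation:
Initial: x=5.0000 theta=0.1000
After 1 (propagate distance d=21): x=7.1000 theta=0.1000
After 2 (thin lens f=33): x=7.1000 theta=-19/165 (≈-0.1152)
After 3 (propagate distance d=9): x=667/110 (≈6.0636) theta=-19/165 (≈-0.1152)
After 4 (thin lens f=48): x=667/110 (≈6.0636) theta=-85/352 (≈-0.2415)
After 5 (propagate distance d=7): x=7697/1760 (≈4.3733) theta=-85/352 (≈-0.2415)
After 6 (thin lens f=-19): x=7697/1760 (≈4.3733) theta=-189/16720 (≈-0.0113)
After 7 (propagate distance d=33 (to screen)): x=133769/33440 (≈4.0003) theta=-189/16720 (≈-0.0113)
|theta_initial|=0.1000 |theta_final|=189/16720 (≈0.0113) -> not increased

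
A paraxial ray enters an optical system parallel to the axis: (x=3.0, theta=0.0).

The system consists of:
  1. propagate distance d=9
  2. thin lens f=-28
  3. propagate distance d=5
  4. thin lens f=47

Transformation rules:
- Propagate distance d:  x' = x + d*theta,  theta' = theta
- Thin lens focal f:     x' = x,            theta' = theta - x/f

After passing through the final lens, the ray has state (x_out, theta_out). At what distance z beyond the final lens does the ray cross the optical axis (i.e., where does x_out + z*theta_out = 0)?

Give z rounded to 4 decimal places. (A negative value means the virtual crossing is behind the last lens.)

Initial: x=3.0000 theta=0.0000
After 1 (propagate distance d=9): x=3.0000 theta=0.0000
After 2 (thin lens f=-28): x=3.0000 theta=3/28 (≈0.1071)
After 3 (propagate distance d=5): x=99/28 (≈3.5357) theta=3/28 (≈0.1071)
After 4 (thin lens f=47): x=99/28 (≈3.5357) theta=3/94 (≈0.0319)
z_focus = -x_out/theta_out = -(99/28)/(3/94) = -1551/14 ≈ -110.7857
Rounded to 4 decimal places: z = -110.7857

Answer: -110.7857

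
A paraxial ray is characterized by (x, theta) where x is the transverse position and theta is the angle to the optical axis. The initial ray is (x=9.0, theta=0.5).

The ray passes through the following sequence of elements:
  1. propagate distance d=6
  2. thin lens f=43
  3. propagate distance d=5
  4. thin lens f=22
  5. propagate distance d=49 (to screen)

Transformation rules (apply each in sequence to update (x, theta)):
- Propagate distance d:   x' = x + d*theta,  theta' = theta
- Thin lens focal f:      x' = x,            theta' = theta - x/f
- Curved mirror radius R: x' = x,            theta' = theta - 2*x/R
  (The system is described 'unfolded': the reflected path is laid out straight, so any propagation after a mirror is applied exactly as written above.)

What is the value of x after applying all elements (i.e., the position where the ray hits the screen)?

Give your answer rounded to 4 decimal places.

Answer: -5.2574

Derivation:
Initial: x=9.0000 theta=0.5000
After 1 (propagate distance d=6): x=12.0000 theta=0.5000
After 2 (thin lens f=43): x=12.0000 theta=19/86 (≈0.2209)
After 3 (propagate distance d=5): x=1127/86 (≈13.1047) theta=19/86 (≈0.2209)
After 4 (thin lens f=22): x=1127/86 (≈13.1047) theta=-709/1892 (≈-0.3747)
After 5 (propagate distance d=49 (to screen)): x=-9947/1892 (≈-5.2574) theta=-709/1892 (≈-0.3747)
Rounded to 4 decimal places: x = -5.2574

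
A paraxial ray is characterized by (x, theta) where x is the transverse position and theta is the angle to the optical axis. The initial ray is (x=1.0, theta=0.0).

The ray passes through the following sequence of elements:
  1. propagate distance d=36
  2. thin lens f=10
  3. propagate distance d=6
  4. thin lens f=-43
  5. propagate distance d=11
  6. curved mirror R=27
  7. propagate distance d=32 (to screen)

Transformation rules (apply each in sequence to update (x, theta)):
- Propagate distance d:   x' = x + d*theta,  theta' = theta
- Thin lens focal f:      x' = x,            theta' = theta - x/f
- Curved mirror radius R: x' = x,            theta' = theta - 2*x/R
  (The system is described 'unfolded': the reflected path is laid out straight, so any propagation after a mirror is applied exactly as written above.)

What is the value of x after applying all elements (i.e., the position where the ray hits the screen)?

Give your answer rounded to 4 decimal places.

Initial: x=1.0000 theta=0.0000
After 1 (propagate distance d=36): x=1.0000 theta=0.0000
After 2 (thin lens f=10): x=1.0000 theta=-0.1000
After 3 (propagate distance d=6): x=0.4000 theta=-0.1000
After 4 (thin lens f=-43): x=0.4000 theta=-39/430 (≈-0.0907)
After 5 (propagate distance d=11): x=-257/430 (≈-0.5977) theta=-39/430 (≈-0.0907)
After 6 (curved mirror R=27): x=-257/430 (≈-0.5977) theta=-539/11610 (≈-0.0464)
After 7 (propagate distance d=32 (to screen)): x=-24187/11610 (≈-2.0833) theta=-539/11610 (≈-0.0464)
Rounded to 4 decimal places: x = -2.0833

Answer: -2.0833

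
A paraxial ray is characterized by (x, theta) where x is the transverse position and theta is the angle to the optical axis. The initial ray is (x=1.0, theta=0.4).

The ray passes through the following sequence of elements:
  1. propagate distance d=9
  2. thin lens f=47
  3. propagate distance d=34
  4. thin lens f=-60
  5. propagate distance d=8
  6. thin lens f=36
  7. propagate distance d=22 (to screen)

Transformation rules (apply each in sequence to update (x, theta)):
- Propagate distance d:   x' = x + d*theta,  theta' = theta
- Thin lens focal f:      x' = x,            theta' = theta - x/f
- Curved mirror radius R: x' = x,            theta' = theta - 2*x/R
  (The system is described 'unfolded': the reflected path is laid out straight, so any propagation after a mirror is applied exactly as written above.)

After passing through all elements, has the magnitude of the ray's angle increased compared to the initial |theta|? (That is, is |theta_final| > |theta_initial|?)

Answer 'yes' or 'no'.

Initial: x=1.0000 theta=0.4000
After 1 (propagate distance d=9): x=4.6000 theta=0.4000
After 2 (thin lens f=47): x=4.6000 theta=71/235 (≈0.3021)
After 3 (propagate distance d=34): x=699/47 (≈14.8723) theta=71/235 (≈0.3021)
After 4 (thin lens f=-60): x=699/47 (≈14.8723) theta=0.5500
After 5 (propagate distance d=8): x=4529/235 (≈19.2723) theta=0.5500
After 6 (thin lens f=36): x=4529/235 (≈19.2723) theta=31/2115 (≈0.0147)
After 7 (propagate distance d=22 (to screen)): x=41443/2115 (≈19.5948) theta=31/2115 (≈0.0147)
|theta_initial|=0.4000 |theta_final|=31/2115 (≈0.0147) -> not increased

Answer: no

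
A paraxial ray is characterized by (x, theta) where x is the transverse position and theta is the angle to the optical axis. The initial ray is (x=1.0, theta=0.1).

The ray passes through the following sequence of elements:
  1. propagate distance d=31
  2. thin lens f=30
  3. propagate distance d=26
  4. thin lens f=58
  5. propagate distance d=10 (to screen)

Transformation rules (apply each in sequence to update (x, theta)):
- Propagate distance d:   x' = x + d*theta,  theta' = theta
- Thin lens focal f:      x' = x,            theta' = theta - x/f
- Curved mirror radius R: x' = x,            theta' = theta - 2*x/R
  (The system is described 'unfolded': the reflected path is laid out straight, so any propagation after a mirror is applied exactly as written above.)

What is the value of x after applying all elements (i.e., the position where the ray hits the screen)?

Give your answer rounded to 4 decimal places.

Initial: x=1.0000 theta=0.1000
After 1 (propagate distance d=31): x=4.1000 theta=0.1000
After 2 (thin lens f=30): x=4.1000 theta=-11/300 (≈-0.0367)
After 3 (propagate distance d=26): x=236/75 (≈3.1467) theta=-11/300 (≈-0.0367)
After 4 (thin lens f=58): x=236/75 (≈3.1467) theta=-791/8700 (≈-0.0909)
After 5 (propagate distance d=10 (to screen)): x=9733/4350 (≈2.2375) theta=-791/8700 (≈-0.0909)
Rounded to 4 decimal places: x = 2.2375

Answer: 2.2375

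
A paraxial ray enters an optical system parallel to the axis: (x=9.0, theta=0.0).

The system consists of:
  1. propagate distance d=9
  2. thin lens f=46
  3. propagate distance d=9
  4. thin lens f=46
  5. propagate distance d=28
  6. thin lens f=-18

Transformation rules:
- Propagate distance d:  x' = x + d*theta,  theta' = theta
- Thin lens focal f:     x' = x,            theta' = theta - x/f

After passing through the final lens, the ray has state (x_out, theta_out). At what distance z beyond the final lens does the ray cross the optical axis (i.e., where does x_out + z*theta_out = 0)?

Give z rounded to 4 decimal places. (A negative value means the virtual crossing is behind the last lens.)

Answer: -5.2911

Derivation:
Initial: x=9.0000 theta=0.0000
After 1 (propagate distance d=9): x=9.0000 theta=0.0000
After 2 (thin lens f=46): x=9.0000 theta=-9/46 (≈-0.1957)
After 3 (propagate distance d=9): x=333/46 (≈7.2391) theta=-9/46 (≈-0.1957)
After 4 (thin lens f=46): x=333/46 (≈7.2391) theta=-747/2116 (≈-0.3530)
After 5 (propagate distance d=28): x=-2799/1058 (≈-2.6456) theta=-747/2116 (≈-0.3530)
After 6 (thin lens f=-18): x=-2799/1058 (≈-2.6456) theta=-0.5000
z_focus = -x_out/theta_out = -(-2799/1058)/(-0.5000) = -2799/529 ≈ -5.2911
Rounded to 4 decimal places: z = -5.2911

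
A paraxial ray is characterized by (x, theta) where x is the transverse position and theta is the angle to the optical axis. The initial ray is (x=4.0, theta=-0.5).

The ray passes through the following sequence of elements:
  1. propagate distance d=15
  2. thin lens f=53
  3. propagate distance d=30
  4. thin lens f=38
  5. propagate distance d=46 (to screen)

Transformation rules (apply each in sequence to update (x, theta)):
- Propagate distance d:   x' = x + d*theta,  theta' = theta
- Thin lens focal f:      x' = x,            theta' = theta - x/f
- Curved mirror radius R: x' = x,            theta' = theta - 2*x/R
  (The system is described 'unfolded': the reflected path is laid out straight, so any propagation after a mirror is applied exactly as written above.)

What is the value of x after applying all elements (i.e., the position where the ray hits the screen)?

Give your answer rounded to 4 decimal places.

Answer: -16.4846

Derivation:
Initial: x=4.0000 theta=-0.5000
After 1 (propagate distance d=15): x=-3.5000 theta=-0.5000
After 2 (thin lens f=53): x=-3.5000 theta=-23/53 (≈-0.4340)
After 3 (propagate distance d=30): x=-1751/106 (≈-16.5189) theta=-23/53 (≈-0.4340)
After 4 (thin lens f=38): x=-1751/106 (≈-16.5189) theta=3/4028 (≈0.0007)
After 5 (propagate distance d=46 (to screen)): x=-16600/1007 (≈-16.4846) theta=3/4028 (≈0.0007)
Rounded to 4 decimal places: x = -16.4846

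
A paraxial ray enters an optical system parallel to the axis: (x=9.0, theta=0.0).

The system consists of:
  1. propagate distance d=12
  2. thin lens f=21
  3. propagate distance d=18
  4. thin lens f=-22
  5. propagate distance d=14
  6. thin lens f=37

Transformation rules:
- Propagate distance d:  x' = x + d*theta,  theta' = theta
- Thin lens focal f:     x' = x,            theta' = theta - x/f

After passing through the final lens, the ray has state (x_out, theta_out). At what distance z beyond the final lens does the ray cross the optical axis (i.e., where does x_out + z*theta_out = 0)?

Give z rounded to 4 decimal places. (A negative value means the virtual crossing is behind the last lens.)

Initial: x=9.0000 theta=0.0000
After 1 (propagate distance d=12): x=9.0000 theta=0.0000
After 2 (thin lens f=21): x=9.0000 theta=-3/7 (≈-0.4286)
After 3 (propagate distance d=18): x=9/7 (≈1.2857) theta=-3/7 (≈-0.4286)
After 4 (thin lens f=-22): x=9/7 (≈1.2857) theta=-57/154 (≈-0.3701)
After 5 (propagate distance d=14): x=-300/77 (≈-3.8961) theta=-57/154 (≈-0.3701)
After 6 (thin lens f=37): x=-300/77 (≈-3.8961) theta=-1509/5698 (≈-0.2648)
z_focus = -x_out/theta_out = -(-300/77)/(-1509/5698) = -7400/503 ≈ -14.7117
Rounded to 4 decimal places: z = -14.7117

Answer: -14.7117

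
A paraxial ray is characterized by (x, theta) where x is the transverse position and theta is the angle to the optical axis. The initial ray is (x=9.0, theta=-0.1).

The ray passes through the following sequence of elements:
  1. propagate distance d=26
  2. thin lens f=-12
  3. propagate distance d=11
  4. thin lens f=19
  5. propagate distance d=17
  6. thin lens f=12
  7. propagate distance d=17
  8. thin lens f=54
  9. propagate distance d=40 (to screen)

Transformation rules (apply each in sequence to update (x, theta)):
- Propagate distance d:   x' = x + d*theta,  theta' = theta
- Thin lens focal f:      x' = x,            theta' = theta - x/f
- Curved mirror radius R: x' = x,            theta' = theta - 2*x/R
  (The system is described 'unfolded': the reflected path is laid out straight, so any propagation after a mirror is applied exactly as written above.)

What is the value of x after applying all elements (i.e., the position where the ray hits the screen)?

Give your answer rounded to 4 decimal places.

Initial: x=9.0000 theta=-0.1000
After 1 (propagate distance d=26): x=6.4000 theta=-0.1000
After 2 (thin lens f=-12): x=6.4000 theta=13/30 (≈0.4333)
After 3 (propagate distance d=11): x=67/6 (≈11.1667) theta=13/30 (≈0.4333)
After 4 (thin lens f=19): x=67/6 (≈11.1667) theta=-44/285 (≈-0.1544)
After 5 (propagate distance d=17): x=1623/190 (≈8.5421) theta=-44/285 (≈-0.1544)
After 6 (thin lens f=12): x=1623/190 (≈8.5421) theta=-395/456 (≈-0.8662)
After 7 (propagate distance d=17): x=-14099/2280 (≈-6.1838) theta=-395/456 (≈-0.8662)
After 8 (thin lens f=54): x=-14099/2280 (≈-6.1838) theta=-92551/123120 (≈-0.7517)
After 9 (propagate distance d=40 (to screen)): x=-2231693/61560 (≈-36.2523) theta=-92551/123120 (≈-0.7517)
Rounded to 4 decimal places: x = -36.2523

Answer: -36.2523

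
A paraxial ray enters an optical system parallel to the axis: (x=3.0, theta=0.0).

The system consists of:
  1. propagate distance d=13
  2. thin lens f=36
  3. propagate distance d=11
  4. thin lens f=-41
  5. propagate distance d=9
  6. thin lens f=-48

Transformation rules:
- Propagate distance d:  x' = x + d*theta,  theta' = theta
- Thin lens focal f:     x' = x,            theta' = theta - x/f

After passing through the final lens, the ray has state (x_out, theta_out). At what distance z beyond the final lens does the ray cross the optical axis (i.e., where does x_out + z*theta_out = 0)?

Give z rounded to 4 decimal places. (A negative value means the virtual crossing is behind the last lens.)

Initial: x=3.0000 theta=0.0000
After 1 (propagate distance d=13): x=3.0000 theta=0.0000
After 2 (thin lens f=36): x=3.0000 theta=-1/12 (≈-0.0833)
After 3 (propagate distance d=11): x=25/12 (≈2.0833) theta=-1/12 (≈-0.0833)
After 4 (thin lens f=-41): x=25/12 (≈2.0833) theta=-4/123 (≈-0.0325)
After 5 (propagate distance d=9): x=881/492 (≈1.7907) theta=-4/123 (≈-0.0325)
After 6 (thin lens f=-48): x=881/492 (≈1.7907) theta=113/23616 (≈0.0048)
z_focus = -x_out/theta_out = -(881/492)/(113/23616) = -42288/113 ≈ -374.2301
Rounded to 4 decimal places: z = -374.2301

Answer: -374.2301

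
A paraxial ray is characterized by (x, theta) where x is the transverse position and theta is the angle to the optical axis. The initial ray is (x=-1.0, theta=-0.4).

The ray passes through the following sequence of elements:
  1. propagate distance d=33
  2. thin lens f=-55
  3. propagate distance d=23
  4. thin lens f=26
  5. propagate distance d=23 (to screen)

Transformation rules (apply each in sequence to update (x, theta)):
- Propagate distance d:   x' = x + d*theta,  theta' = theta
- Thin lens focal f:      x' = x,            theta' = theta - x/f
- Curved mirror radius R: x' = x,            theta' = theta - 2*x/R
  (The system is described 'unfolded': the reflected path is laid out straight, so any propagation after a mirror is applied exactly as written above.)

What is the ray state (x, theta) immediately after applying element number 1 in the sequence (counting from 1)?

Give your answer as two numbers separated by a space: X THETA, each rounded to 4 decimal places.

Initial: x=-1.0000 theta=-0.4000
After 1 (propagate distance d=33): x=-14.2000 theta=-0.4000
Rounded to 4 decimal places: x = -14.2000, theta = -0.4000

Answer: -14.2000 -0.4000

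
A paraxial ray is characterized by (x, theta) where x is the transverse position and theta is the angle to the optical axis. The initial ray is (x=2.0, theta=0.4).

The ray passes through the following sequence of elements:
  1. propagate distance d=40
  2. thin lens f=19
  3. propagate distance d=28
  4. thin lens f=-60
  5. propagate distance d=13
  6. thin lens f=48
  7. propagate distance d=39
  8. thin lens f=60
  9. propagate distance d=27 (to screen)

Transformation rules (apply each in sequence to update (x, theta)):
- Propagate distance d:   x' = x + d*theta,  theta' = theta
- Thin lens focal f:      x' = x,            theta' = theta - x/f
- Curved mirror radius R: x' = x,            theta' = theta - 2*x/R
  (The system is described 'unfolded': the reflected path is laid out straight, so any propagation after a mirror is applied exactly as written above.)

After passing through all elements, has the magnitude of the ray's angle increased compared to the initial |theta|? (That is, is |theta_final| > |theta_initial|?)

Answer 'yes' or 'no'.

Initial: x=2.0000 theta=0.4000
After 1 (propagate distance d=40): x=18.0000 theta=0.4000
After 2 (thin lens f=19): x=18.0000 theta=-52/95 (≈-0.5474)
After 3 (propagate distance d=28): x=254/95 (≈2.6737) theta=-52/95 (≈-0.5474)
After 4 (thin lens f=-60): x=254/95 (≈2.6737) theta=-1433/2850 (≈-0.5028)
After 5 (propagate distance d=13): x=-11009/2850 (≈-3.8628) theta=-1433/2850 (≈-0.5028)
After 6 (thin lens f=48): x=-11009/2850 (≈-3.8628) theta=-2311/5472 (≈-0.4223)
After 7 (propagate distance d=39): x=-16267/800 (≈-20.3338) theta=-2311/5472 (≈-0.4223)
After 8 (thin lens f=60): x=-16267/800 (≈-20.3338) theta=-228281/2736000 (≈-0.0834)
After 9 (propagate distance d=27 (to screen)): x=-6866303/304000 (≈-22.5865) theta=-228281/2736000 (≈-0.0834)
|theta_initial|=0.4000 |theta_final|=228281/2736000 (≈0.0834) -> not increased

Answer: no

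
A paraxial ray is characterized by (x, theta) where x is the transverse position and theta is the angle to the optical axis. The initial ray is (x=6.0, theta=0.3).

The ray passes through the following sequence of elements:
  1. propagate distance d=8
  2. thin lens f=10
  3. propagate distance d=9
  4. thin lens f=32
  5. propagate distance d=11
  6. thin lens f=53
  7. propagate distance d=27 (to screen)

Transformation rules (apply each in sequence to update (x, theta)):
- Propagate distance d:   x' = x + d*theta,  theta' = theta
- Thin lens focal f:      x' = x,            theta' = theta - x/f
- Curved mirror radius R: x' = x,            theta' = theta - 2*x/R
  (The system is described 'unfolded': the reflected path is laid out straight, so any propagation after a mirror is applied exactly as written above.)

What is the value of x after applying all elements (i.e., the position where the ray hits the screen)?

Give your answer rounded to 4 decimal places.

Answer: -19.3412

Derivation:
Initial: x=6.0000 theta=0.3000
After 1 (propagate distance d=8): x=8.4000 theta=0.3000
After 2 (thin lens f=10): x=8.4000 theta=-0.5400
After 3 (propagate distance d=9): x=3.5400 theta=-0.5400
After 4 (thin lens f=32): x=3.5400 theta=-1041/1600 (≈-0.6506)
After 5 (propagate distance d=11): x=-5787/1600 (≈-3.6169) theta=-1041/1600 (≈-0.6506)
After 6 (thin lens f=53): x=-5787/1600 (≈-3.6169) theta=-24693/42400 (≈-0.5824)
After 7 (propagate distance d=27 (to screen)): x=-1640133/84800 (≈-19.3412) theta=-24693/42400 (≈-0.5824)
Rounded to 4 decimal places: x = -19.3412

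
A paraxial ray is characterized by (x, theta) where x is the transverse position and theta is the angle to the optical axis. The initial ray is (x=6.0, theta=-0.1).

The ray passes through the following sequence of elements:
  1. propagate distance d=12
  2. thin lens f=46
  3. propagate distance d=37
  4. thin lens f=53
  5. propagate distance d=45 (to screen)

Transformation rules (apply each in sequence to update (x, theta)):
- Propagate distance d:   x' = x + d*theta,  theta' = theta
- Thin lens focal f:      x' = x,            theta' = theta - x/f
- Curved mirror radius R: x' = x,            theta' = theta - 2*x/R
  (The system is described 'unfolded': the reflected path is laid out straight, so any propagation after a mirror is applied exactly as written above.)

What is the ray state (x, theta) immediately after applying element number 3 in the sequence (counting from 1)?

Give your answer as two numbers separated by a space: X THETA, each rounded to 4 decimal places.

Answer: -2.7609 -0.2043

Derivation:
Initial: x=6.0000 theta=-0.1000
After 1 (propagate distance d=12): x=4.8000 theta=-0.1000
After 2 (thin lens f=46): x=4.8000 theta=-47/230 (≈-0.2043)
After 3 (propagate distance d=37): x=-127/46 (≈-2.7609) theta=-47/230 (≈-0.2043)
Rounded to 4 decimal places: x = -2.7609, theta = -0.2043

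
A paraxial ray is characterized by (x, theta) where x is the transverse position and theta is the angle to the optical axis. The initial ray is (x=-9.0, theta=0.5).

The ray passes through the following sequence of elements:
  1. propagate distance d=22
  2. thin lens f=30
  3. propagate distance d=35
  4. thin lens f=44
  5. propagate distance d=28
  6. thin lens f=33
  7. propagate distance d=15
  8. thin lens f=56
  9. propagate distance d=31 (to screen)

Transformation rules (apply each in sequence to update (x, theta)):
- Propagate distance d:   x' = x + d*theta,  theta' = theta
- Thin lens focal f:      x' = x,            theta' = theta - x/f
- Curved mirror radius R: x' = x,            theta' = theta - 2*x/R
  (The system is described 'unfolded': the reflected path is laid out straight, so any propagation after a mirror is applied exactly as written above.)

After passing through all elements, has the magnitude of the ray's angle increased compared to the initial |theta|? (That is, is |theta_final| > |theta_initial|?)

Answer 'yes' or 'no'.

Answer: yes

Derivation:
Initial: x=-9.0000 theta=0.5000
After 1 (propagate distance d=22): x=2.0000 theta=0.5000
After 2 (thin lens f=30): x=2.0000 theta=13/30 (≈0.4333)
After 3 (propagate distance d=35): x=103/6 (≈17.1667) theta=13/30 (≈0.4333)
After 4 (thin lens f=44): x=103/6 (≈17.1667) theta=19/440 (≈0.0432)
After 5 (propagate distance d=28): x=3032/165 (≈18.3758) theta=19/440 (≈0.0432)
After 6 (thin lens f=33): x=3032/165 (≈18.3758) theta=-4475/8712 (≈-0.5137)
After 7 (propagate distance d=15): x=51647/4840 (≈10.6709) theta=-4475/8712 (≈-0.5137)
After 8 (thin lens f=56): x=51647/4840 (≈10.6709) theta=-1717823/2439360 (≈-0.7042)
After 9 (propagate distance d=31 (to screen)): x=-5444485/487872 (≈-11.1597) theta=-1717823/2439360 (≈-0.7042)
|theta_initial|=0.5000 |theta_final|=1717823/2439360 (≈0.7042) -> increased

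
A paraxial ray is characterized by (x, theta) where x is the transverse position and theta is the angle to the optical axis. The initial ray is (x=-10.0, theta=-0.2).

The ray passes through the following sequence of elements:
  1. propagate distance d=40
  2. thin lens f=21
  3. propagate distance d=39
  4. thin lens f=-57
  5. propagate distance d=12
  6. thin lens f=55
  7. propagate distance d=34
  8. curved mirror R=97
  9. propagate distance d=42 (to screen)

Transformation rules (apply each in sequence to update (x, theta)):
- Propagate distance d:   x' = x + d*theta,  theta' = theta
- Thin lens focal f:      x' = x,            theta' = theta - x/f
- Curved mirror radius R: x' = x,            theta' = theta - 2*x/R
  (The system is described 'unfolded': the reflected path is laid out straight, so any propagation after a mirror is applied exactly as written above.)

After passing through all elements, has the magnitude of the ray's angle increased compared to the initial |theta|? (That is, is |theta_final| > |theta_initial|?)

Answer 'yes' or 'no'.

Initial: x=-10.0000 theta=-0.2000
After 1 (propagate distance d=40): x=-18.0000 theta=-0.2000
After 2 (thin lens f=21): x=-18.0000 theta=23/35 (≈0.6571)
After 3 (propagate distance d=39): x=267/35 (≈7.6286) theta=23/35 (≈0.6571)
After 4 (thin lens f=-57): x=267/35 (≈7.6286) theta=526/665 (≈0.7910)
After 5 (propagate distance d=12): x=2277/133 (≈17.1203) theta=526/665 (≈0.7910)
After 6 (thin lens f=55): x=2277/133 (≈17.1203) theta=319/665 (≈0.4797)
After 7 (propagate distance d=34): x=22231/665 (≈33.4301) theta=319/665 (≈0.4797)
After 8 (curved mirror R=97): x=22231/665 (≈33.4301) theta=-13519/64505 (≈-0.2096)
After 9 (propagate distance d=42 (to screen)): x=83611/3395 (≈24.6277) theta=-13519/64505 (≈-0.2096)
|theta_initial|=0.2000 |theta_final|=13519/64505 (≈0.2096) -> increased

Answer: yes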